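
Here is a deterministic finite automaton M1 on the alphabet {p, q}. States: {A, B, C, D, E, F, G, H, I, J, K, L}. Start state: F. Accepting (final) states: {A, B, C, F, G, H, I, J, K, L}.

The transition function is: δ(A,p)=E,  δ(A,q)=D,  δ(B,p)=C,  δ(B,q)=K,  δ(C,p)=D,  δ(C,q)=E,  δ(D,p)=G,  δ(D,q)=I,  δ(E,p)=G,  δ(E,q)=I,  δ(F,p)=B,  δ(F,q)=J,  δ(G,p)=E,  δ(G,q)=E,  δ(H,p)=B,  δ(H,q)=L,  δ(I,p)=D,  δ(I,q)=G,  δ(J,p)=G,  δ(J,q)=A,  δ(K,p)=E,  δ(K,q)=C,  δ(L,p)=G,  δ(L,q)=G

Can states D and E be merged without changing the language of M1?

Yes

First remove the unreachable states {H,L}; 10 states remain.
P0 = {A,B,C,F,G,I,J,K} | {D,E}.
Refine {A,B,C,F,G,I,J,K} on symbol p: members go to different blocks, giving {A,C,G,I,K} and {B,F,J}.
Split {A,C,G,I,K} by δ(·,q) → {A,C,G} and {I,K}.
Refine {B,F,J} on symbol p: members go to different blocks, giving {B,J} and {F}.
Refine {B,J} on symbol q: members go to different blocks, giving {B} and {J}.
No further refinement is possible. Final partition (6 blocks): {A,C,G} | {D,E} | {B} | {I,K} | {F} | {J}.
D and E lie in the same block of the stable partition, so they are equivalent — no string distinguishes them.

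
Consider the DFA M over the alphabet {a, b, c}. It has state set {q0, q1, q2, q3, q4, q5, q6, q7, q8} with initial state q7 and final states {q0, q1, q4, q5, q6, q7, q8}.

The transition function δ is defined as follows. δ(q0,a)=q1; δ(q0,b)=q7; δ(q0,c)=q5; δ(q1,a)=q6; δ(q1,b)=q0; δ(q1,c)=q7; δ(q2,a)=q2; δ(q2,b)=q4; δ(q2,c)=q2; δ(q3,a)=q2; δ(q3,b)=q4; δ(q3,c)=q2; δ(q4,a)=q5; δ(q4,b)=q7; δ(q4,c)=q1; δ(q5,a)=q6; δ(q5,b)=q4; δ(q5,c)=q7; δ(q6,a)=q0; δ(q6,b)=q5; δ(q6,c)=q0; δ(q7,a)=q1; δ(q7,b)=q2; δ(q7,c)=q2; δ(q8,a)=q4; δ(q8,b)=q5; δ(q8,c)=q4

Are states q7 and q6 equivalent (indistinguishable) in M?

No

First remove the unreachable states {q3,q8}; 7 states remain.
P0 = {q0,q1,q4,q5,q6,q7} | {q2}.
Split {q0,q1,q4,q5,q6,q7} by δ(·,b) → {q0,q1,q4,q5,q6} and {q7}.
Refine {q0,q1,q4,q5,q6} on symbol b: members go to different blocks, giving {q1,q5,q6} and {q0,q4}.
Refine {q1,q5,q6} on symbol a: members go to different blocks, giving {q1,q5} and {q6}.
The partition is now stable with 5 blocks: {q1,q5} | {q2} | {q7} | {q0,q4} | {q6}.
q7 and q6 end up in different blocks, so they are distinguishable. For instance, the string 'b' is accepted from only q6.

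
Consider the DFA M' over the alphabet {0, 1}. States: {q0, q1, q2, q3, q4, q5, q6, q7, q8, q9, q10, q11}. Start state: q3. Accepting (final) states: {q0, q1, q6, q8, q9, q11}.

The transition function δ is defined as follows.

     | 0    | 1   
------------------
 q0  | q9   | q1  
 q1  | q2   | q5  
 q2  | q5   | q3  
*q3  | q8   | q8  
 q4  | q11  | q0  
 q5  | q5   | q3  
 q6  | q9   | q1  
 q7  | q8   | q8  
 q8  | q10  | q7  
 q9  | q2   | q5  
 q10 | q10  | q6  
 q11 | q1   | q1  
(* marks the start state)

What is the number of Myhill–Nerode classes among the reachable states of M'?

6

States {q0,q4,q11} cannot be reached from the start state, so discard them.
Start with accepting vs non-accepting: {q1,q6,q8,q9} | {q2,q3,q5,q7,q10}.
Refine {q1,q6,q8,q9} on symbol 0: members go to different blocks, giving {q1,q8,q9} and {q6}.
Split {q2,q3,q5,q7,q10} by δ(·,0) → {q2,q5,q10} and {q3,q7}.
Split {q1,q8,q9} by δ(·,1) → {q1,q9} and {q8}.
Split {q2,q5,q10} by δ(·,1) → {q2,q5} and {q10}.
No further refinement is possible. Final partition (6 blocks): {q1,q9} | {q2,q5} | {q6} | {q3,q7} | {q8} | {q10}.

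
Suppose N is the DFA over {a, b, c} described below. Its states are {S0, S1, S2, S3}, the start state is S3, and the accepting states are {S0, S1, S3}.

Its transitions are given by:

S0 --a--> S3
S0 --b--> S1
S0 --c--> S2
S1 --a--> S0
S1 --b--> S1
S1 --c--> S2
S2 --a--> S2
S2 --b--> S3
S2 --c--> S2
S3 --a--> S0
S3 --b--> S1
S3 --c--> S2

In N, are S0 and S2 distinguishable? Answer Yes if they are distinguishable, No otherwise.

Yes

All states are reachable from the start state.
P0 = {S0,S1,S3} | {S2}.
Stable partition: {S0,S1,S3} | {S2} — 2 equivalence classes.
S0 and S2 end up in different blocks, so they are distinguishable. For instance, the string 'ε' is accepted from only S0.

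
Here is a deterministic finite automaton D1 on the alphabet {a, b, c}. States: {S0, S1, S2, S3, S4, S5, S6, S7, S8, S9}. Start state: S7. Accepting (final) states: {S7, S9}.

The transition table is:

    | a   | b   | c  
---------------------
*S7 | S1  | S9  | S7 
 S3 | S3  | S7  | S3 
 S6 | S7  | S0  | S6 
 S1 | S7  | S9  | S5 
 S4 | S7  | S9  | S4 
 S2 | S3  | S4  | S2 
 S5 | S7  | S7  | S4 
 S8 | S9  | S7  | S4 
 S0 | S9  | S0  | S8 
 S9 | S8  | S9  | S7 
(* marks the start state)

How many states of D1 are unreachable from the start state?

4

BFS from S7 reaches {S1, S4, S5, S7, S8, S9}; the 4 state(s) S0, S2, S3, S6 are never visited.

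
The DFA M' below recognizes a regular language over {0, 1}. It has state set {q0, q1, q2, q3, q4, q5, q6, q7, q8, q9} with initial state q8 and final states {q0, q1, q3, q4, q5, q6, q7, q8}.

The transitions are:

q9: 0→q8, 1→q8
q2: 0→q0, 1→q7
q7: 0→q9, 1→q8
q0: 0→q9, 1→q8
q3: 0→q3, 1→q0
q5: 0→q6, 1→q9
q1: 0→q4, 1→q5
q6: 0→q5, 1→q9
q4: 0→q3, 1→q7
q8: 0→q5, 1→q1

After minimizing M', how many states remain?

6

Reachable states from the start: {q0,q1,q3,q4,q5,q6,q7,q8,q9}. Unreachable: {q2} — drop them.
Initial partition by acceptance: {q0,q1,q3,q4,q5,q6,q7,q8} | {q9}.
Split {q0,q1,q3,q4,q5,q6,q7,q8} by δ(·,0) → {q1,q3,q4,q5,q6,q8} and {q0,q7}.
On input 1, block {q1,q3,q4,q5,q6,q8} splits into {q1,q8} and {q3,q4} and {q5,q6}.
Split {q1,q8} by δ(·,0) → {q1} and {q8}.
Stable partition: {q1} | {q9} | {q0,q7} | {q3,q4} | {q5,q6} | {q8} — 6 equivalence classes.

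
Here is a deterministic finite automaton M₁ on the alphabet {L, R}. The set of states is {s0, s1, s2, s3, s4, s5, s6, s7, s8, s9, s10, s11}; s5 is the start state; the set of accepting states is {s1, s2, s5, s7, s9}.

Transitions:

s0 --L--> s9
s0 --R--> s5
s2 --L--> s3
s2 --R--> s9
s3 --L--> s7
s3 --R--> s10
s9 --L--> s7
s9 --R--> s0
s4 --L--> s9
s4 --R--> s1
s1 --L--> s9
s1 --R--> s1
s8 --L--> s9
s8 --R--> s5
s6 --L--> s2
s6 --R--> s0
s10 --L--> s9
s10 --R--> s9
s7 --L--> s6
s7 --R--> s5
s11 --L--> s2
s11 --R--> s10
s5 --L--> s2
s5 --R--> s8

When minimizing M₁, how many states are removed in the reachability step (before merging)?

3

No path from s5 leads to s1, s4, s11; the other 9 states are all reachable.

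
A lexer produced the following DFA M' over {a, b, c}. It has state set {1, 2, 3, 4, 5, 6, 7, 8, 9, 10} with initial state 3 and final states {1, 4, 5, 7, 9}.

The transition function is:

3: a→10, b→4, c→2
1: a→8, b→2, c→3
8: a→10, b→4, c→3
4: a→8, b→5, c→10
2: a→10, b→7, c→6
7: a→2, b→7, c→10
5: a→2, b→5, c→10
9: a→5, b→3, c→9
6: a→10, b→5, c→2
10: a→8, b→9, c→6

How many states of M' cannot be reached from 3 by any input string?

1

BFS from 3 reaches {2, 3, 4, 5, 6, 7, 8, 9, 10}; the 1 state(s) 1 are never visited.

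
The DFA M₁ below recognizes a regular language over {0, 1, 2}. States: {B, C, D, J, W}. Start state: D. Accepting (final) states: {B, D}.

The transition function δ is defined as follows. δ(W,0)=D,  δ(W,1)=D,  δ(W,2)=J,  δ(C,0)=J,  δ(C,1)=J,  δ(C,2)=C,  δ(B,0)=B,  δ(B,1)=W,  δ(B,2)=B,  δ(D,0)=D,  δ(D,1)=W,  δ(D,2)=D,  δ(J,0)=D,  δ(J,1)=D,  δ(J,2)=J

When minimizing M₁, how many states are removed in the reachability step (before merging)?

No path from D leads to B, C; the other 3 states are all reachable.

2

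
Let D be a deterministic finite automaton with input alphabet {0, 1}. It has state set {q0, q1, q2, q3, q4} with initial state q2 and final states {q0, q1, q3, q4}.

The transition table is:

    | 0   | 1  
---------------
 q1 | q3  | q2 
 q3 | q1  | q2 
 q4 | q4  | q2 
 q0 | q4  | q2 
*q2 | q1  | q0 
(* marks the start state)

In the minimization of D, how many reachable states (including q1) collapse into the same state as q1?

4

P0 = {q0,q1,q3,q4} | {q2}.
No further refinement is possible. Final partition (2 blocks): {q0,q1,q3,q4} | {q2}.
The equivalence class containing q1 is {q0,q1,q3,q4}, of size 4.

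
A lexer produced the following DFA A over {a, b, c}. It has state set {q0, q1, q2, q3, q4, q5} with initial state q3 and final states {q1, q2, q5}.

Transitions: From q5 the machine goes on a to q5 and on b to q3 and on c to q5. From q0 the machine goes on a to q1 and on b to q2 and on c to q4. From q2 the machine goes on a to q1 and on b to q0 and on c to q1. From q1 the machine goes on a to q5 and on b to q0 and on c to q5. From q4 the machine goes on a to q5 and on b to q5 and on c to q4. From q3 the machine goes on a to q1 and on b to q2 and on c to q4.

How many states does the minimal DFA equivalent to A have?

2

Every state is reachable, so we keep all 6.
P0 = {q1,q2,q5} | {q0,q3,q4}.
The partition is now stable with 2 blocks: {q1,q2,q5} | {q0,q3,q4}.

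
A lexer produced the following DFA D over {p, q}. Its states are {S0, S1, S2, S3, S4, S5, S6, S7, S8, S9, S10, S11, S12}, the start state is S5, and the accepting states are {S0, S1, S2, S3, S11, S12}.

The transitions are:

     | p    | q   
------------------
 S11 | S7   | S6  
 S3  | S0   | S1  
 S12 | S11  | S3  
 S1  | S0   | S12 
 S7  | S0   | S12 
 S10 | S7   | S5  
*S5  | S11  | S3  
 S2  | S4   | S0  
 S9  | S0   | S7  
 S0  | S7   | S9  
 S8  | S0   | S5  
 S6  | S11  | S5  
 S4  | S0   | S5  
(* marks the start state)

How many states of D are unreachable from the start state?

4

No path from S5 leads to S2, S4, S8, S10; the other 9 states are all reachable.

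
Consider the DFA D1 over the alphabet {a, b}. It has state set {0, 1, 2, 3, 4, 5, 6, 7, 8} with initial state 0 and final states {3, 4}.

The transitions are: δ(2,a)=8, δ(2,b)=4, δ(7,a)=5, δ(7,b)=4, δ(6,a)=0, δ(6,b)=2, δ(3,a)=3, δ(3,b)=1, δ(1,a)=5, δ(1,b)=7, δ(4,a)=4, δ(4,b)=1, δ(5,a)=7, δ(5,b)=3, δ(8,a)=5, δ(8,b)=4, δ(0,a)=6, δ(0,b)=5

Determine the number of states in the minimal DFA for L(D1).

4

Every state is reachable, so we keep all 9.
P0 = {3,4} | {0,1,2,5,6,7,8}.
Refine {0,1,2,5,6,7,8} on symbol b: members go to different blocks, giving {2,5,7,8} and {0,1,6}.
On input a, block {0,1,6} splits into {0,6} and {1}.
Stable partition: {3,4} | {2,5,7,8} | {0,6} | {1} — 4 equivalence classes.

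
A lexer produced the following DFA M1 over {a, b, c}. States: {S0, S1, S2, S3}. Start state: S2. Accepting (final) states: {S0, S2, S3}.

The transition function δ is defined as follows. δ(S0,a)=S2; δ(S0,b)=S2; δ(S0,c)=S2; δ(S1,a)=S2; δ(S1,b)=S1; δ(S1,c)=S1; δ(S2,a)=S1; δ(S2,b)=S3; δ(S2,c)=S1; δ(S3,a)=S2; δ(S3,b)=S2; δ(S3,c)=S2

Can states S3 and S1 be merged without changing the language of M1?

States {S0} cannot be reached from the start state, so discard them.
Start with accepting vs non-accepting: {S2,S3} | {S1}.
Refine {S2,S3} on symbol a: members go to different blocks, giving {S2} and {S3}.
Stable partition: {S2} | {S1} | {S3} — 3 equivalence classes.
S3 and S1 end up in different blocks, so they are distinguishable. For instance, the string 'ε' is accepted from only S3.

No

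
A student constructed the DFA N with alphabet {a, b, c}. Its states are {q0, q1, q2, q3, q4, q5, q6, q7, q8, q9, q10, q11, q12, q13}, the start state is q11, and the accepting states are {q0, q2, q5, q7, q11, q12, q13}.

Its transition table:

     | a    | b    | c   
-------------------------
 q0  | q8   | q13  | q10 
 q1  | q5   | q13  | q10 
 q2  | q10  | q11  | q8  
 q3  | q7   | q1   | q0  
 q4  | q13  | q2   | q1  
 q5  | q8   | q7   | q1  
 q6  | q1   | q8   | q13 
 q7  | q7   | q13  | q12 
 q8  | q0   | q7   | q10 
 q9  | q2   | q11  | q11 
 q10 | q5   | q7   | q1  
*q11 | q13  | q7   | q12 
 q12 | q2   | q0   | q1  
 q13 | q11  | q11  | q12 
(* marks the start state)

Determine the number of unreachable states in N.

4

Starting at q11 and following transitions, the reachable set is {q0, q1, q2, q5, q7, q8, q10, q11, q12, q13}. That leaves q3, q4, q6, q9 unreachable — 4 in total.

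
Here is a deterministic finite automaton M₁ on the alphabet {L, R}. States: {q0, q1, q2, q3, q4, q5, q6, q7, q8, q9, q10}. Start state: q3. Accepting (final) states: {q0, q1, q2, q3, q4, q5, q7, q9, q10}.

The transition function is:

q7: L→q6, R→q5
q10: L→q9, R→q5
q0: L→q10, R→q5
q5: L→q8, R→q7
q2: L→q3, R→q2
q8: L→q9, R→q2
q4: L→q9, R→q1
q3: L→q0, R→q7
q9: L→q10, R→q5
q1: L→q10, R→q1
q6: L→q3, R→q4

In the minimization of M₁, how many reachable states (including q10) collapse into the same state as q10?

P0 = {q0,q1,q2,q3,q4,q5,q7,q9,q10} | {q6,q8}.
Refine {q0,q1,q2,q3,q4,q5,q7,q9,q10} on symbol L: members go to different blocks, giving {q0,q1,q2,q3,q4,q9,q10} and {q5,q7}.
Split {q0,q1,q2,q3,q4,q9,q10} by δ(·,R) → {q0,q3,q9,q10} and {q1,q2,q4}.
The partition is now stable with 4 blocks: {q0,q3,q9,q10} | {q6,q8} | {q5,q7} | {q1,q2,q4}.
The equivalence class containing q10 is {q0,q3,q9,q10}, of size 4.

4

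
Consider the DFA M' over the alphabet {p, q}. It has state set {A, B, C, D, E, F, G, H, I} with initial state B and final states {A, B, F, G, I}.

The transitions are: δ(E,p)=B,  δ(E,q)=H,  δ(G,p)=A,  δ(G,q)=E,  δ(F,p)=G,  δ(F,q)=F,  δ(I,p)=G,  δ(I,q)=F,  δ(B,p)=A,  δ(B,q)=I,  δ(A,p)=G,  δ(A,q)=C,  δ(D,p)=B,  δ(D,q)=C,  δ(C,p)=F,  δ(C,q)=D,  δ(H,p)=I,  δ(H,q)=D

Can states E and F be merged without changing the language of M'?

No

Every state is reachable, so we keep all 9.
Start with accepting vs non-accepting: {A,B,F,G,I} | {C,D,E,H}.
On input q, block {A,B,F,G,I} splits into {B,F,I} and {A,G}.
Stable partition: {B,F,I} | {C,D,E,H} | {A,G} — 3 equivalence classes.
E and F end up in different blocks, so they are distinguishable. For instance, the string 'ε' is accepted from only F.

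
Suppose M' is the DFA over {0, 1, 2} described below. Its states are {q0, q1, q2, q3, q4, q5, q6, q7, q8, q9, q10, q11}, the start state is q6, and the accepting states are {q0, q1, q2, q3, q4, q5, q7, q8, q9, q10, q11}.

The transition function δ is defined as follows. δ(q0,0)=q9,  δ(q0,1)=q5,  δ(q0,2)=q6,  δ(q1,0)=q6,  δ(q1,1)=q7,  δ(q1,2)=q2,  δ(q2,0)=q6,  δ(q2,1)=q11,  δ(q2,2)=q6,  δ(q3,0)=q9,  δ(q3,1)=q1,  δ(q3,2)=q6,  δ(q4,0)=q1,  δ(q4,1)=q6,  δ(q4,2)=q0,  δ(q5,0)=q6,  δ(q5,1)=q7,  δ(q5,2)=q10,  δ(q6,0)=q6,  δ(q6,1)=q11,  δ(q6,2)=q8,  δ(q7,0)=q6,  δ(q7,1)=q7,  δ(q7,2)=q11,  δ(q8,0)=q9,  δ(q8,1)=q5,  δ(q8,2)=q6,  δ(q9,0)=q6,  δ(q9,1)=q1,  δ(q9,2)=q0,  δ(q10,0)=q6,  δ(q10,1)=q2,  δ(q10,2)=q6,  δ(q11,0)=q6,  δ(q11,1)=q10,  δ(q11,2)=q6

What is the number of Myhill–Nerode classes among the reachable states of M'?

Reachable states from the start: {q0,q1,q2,q5,q6,q7,q8,q9,q10,q11}. Unreachable: {q3,q4} — drop them.
P0 = {q0,q1,q2,q5,q7,q8,q9,q10,q11} | {q6}.
Split {q0,q1,q2,q5,q7,q8,q9,q10,q11} by δ(·,0) → {q1,q2,q5,q7,q9,q10,q11} and {q0,q8}.
Split {q1,q2,q5,q7,q9,q10,q11} by δ(·,2) → {q1,q5,q7} and {q2,q10,q11} and {q9}.
No further refinement is possible. Final partition (5 blocks): {q1,q5,q7} | {q6} | {q0,q8} | {q2,q10,q11} | {q9}.

5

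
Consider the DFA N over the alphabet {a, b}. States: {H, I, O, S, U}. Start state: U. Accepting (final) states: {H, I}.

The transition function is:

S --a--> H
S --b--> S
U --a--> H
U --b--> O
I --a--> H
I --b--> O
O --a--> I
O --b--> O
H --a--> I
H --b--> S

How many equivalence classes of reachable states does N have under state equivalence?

2

Initial partition by acceptance: {H,I} | {O,S,U}.
No further refinement is possible. Final partition (2 blocks): {H,I} | {O,S,U}.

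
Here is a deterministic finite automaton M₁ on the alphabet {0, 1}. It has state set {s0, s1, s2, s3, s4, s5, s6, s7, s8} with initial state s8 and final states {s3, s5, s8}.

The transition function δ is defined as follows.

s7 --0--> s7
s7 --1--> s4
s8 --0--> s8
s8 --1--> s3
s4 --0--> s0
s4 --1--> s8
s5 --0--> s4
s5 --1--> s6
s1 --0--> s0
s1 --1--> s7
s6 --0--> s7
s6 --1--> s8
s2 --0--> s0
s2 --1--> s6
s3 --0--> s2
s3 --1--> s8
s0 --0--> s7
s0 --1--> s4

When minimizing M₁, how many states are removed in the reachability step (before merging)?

2

Starting at s8 and following transitions, the reachable set is {s0, s2, s3, s4, s6, s7, s8}. That leaves s1, s5 unreachable — 2 in total.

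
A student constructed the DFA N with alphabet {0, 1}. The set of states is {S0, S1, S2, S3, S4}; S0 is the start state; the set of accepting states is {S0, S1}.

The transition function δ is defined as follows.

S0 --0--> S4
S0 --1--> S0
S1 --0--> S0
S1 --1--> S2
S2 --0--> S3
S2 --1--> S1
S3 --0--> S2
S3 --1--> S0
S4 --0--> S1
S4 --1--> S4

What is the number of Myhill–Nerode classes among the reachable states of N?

Every state is reachable, so we keep all 5.
P0 = {S0,S1} | {S2,S3,S4}.
Refine {S0,S1} on symbol 0: members go to different blocks, giving {S0} and {S1}.
Refine {S2,S3,S4} on symbol 0: members go to different blocks, giving {S2,S3} and {S4}.
Split {S2,S3} by δ(·,1) → {S2} and {S3}.
No further refinement is possible. Final partition (5 blocks): {S0} | {S2} | {S1} | {S4} | {S3}.

5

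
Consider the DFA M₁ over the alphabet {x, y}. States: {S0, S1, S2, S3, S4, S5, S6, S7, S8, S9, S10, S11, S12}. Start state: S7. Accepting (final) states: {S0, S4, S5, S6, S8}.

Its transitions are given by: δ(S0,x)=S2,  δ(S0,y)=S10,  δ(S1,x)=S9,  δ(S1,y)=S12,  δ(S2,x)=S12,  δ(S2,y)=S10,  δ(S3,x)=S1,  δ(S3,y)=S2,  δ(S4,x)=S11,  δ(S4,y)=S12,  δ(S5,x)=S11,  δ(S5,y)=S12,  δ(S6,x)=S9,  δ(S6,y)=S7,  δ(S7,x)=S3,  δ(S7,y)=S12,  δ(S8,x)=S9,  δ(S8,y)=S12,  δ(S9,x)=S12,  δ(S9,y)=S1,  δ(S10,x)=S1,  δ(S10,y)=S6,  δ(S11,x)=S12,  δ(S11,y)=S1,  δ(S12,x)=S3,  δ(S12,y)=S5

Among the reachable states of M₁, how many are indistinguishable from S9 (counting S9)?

2

Reachable states from the start: {S1,S2,S3,S5,S6,S7,S9,S10,S11,S12}. Unreachable: {S0,S4,S8} — drop them.
Initial partition by acceptance: {S5,S6} | {S1,S2,S3,S7,S9,S10,S11,S12}.
Refine {S1,S2,S3,S7,S9,S10,S11,S12} on symbol y: members go to different blocks, giving {S1,S2,S3,S7,S9,S11} and {S10,S12}.
On input y, block {S5,S6} splits into {S5} and {S6}.
On input x, block {S1,S2,S3,S7,S9,S11} splits into {S1,S3,S7} and {S2,S9,S11}.
Refine {S1,S3,S7} on symbol x: members go to different blocks, giving {S3,S7} and {S1}.
Refine {S3,S7} on symbol x: members go to different blocks, giving {S3} and {S7}.
Split {S10,S12} by δ(·,x) → {S10} and {S12}.
Refine {S2,S9,S11} on symbol y: members go to different blocks, giving {S9,S11} and {S2}.
The partition is now stable with 9 blocks: {S5} | {S3} | {S10} | {S6} | {S9,S11} | {S1} | {S7} | {S12} | {S2}.
The equivalence class containing S9 is {S9,S11}, of size 2.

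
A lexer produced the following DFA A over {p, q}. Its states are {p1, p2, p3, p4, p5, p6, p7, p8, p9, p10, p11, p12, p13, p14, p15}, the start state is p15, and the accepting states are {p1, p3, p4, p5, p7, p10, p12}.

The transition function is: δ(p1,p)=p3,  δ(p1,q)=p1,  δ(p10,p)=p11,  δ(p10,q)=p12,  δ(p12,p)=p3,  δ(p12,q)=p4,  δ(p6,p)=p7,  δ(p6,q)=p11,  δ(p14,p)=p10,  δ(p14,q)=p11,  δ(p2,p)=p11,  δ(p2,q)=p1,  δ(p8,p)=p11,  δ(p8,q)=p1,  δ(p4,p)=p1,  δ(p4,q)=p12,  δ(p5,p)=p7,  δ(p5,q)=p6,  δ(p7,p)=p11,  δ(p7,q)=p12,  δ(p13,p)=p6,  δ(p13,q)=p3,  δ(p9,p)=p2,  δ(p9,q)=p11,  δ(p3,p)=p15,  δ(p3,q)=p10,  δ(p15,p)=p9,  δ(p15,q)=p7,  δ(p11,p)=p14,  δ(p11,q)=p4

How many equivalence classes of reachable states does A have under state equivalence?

First remove the unreachable states {p5,p6,p8,p13}; 11 states remain.
Start with accepting vs non-accepting: {p1,p3,p4,p7,p10,p12} | {p2,p9,p11,p14,p15}.
Split {p1,p3,p4,p7,p10,p12} by δ(·,p) → {p1,p4,p12} and {p3,p7,p10}.
Split {p1,p4,p12} by δ(·,p) → {p1,p12} and {p4}.
Refine {p1,p12} on symbol q: members go to different blocks, giving {p1} and {p12}.
Split {p2,p9,p11,p14,p15} by δ(·,p) → {p2,p9,p11,p15} and {p14}.
Refine {p2,p9,p11,p15} on symbol p: members go to different blocks, giving {p2,p9,p15} and {p11}.
Refine {p2,p9,p15} on symbol p: members go to different blocks, giving {p9,p15} and {p2}.
Refine {p9,p15} on symbol p: members go to different blocks, giving {p9} and {p15}.
Split {p3,p7,p10} by δ(·,p) → {p7,p10} and {p3}.
The partition is now stable with 10 blocks: {p1} | {p9} | {p7,p10} | {p4} | {p12} | {p14} | {p11} | {p2} | {p15} | {p3}.

10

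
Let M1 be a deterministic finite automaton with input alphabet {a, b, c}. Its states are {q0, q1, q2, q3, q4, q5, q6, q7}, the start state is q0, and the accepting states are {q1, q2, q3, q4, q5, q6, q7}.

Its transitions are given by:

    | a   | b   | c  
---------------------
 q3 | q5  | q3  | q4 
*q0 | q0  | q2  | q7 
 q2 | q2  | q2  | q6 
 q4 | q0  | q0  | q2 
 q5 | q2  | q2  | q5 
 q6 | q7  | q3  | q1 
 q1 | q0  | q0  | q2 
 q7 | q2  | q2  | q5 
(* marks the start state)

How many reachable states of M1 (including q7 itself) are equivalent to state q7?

2

All states are reachable from the start state.
P0 = {q1,q2,q3,q4,q5,q6,q7} | {q0}.
On input a, block {q1,q2,q3,q4,q5,q6,q7} splits into {q2,q3,q5,q6,q7} and {q1,q4}.
Split {q2,q3,q5,q6,q7} by δ(·,c) → {q2,q5,q7} and {q3,q6}.
On input c, block {q2,q5,q7} splits into {q5,q7} and {q2}.
The partition is now stable with 5 blocks: {q5,q7} | {q0} | {q1,q4} | {q3,q6} | {q2}.
The equivalence class containing q7 is {q5,q7}, of size 2.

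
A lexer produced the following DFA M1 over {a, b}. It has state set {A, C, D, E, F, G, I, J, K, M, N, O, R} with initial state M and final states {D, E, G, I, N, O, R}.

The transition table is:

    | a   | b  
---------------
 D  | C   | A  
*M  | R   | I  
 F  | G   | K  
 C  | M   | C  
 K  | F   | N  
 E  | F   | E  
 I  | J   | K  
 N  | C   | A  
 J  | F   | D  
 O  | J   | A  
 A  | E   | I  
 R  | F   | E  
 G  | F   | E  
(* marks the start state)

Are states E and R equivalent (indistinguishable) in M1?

States {O} cannot be reached from the start state, so discard them.
P0 = {D,E,G,I,N,R} | {A,C,F,J,K,M}.
Split {D,E,G,I,N,R} by δ(·,b) → {E,G,R} and {D,I,N}.
Split {A,C,F,J,K,M} by δ(·,a) → {C,J,K} and {A,F,M}.
Refine {C,J,K} on symbol b: members go to different blocks, giving {J,K} and {C}.
On input a, block {D,I,N} splits into {D,N} and {I}.
Refine {A,F,M} on symbol b: members go to different blocks, giving {A,M} and {F}.
Stable partition: {E,G,R} | {J,K} | {D,N} | {A,M} | {C} | {I} | {F} — 7 equivalence classes.
E and R lie in the same block of the stable partition, so they are equivalent — no string distinguishes them.

Yes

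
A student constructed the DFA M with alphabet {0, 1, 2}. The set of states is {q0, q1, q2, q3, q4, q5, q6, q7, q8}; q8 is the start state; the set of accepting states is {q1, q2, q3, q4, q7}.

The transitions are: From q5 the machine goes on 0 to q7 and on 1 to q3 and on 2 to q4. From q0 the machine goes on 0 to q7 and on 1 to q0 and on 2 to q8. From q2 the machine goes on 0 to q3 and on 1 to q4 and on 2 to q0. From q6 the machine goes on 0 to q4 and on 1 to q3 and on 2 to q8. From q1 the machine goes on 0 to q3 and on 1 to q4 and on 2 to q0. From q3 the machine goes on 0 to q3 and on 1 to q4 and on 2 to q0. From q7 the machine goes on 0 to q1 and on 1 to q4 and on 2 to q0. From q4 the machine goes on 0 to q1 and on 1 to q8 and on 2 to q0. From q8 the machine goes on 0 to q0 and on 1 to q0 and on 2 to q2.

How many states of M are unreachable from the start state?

BFS from q8 reaches {q0, q1, q2, q3, q4, q7, q8}; the 2 state(s) q5, q6 are never visited.

2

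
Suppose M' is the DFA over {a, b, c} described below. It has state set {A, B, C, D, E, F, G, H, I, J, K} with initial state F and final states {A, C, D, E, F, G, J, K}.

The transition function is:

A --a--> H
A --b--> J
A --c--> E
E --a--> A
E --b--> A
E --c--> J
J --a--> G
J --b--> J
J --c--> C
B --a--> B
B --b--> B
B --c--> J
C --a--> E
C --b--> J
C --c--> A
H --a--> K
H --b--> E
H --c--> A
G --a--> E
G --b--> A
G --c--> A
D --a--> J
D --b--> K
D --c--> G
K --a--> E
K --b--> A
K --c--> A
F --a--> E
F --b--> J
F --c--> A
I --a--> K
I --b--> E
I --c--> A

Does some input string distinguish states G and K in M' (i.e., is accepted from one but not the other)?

Reachable states from the start: {A,C,E,F,G,H,J,K}. Unreachable: {B,D,I} — drop them.
P0 = {A,C,E,F,G,J,K} | {H}.
Refine {A,C,E,F,G,J,K} on symbol a: members go to different blocks, giving {C,E,F,G,J,K} and {A}.
On input a, block {C,E,F,G,J,K} splits into {C,F,G,J,K} and {E}.
On input a, block {C,F,G,J,K} splits into {C,F,G,K} and {J}.
Refine {C,F,G,K} on symbol b: members go to different blocks, giving {C,F} and {G,K}.
Stable partition: {C,F} | {H} | {A} | {E} | {J} | {G,K} — 6 equivalence classes.
G and K lie in the same block of the stable partition, so they are equivalent — no string distinguishes them.

No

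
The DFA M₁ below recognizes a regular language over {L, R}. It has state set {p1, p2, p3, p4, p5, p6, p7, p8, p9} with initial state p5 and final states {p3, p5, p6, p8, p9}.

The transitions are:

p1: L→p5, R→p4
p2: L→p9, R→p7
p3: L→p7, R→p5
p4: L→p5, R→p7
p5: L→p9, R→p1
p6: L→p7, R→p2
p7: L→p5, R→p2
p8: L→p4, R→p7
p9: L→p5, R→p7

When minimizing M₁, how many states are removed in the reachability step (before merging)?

3

Starting at p5 and following transitions, the reachable set is {p1, p2, p4, p5, p7, p9}. That leaves p3, p6, p8 unreachable — 3 in total.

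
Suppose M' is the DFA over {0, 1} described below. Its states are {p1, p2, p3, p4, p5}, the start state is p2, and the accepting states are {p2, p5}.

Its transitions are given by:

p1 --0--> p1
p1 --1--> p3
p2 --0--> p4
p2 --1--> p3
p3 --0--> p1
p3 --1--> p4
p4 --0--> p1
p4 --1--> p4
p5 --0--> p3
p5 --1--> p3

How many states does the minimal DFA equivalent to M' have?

States {p5} cannot be reached from the start state, so discard them.
Initial partition by acceptance: {p2} | {p1,p3,p4}.
Stable partition: {p2} | {p1,p3,p4} — 2 equivalence classes.

2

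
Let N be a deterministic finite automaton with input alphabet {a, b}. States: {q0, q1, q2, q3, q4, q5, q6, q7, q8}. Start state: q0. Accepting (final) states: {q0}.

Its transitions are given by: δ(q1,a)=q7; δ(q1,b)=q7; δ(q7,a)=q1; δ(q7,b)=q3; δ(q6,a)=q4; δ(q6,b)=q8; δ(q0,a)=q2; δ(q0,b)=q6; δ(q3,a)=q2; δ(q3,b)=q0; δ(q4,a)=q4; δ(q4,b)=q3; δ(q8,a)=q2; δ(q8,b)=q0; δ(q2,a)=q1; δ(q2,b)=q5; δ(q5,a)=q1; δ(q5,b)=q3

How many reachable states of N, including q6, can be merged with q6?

Every state is reachable, so we keep all 9.
Start with accepting vs non-accepting: {q0} | {q1,q2,q3,q4,q5,q6,q7,q8}.
On input b, block {q1,q2,q3,q4,q5,q6,q7,q8} splits into {q1,q2,q4,q5,q6,q7} and {q3,q8}.
Split {q1,q2,q4,q5,q6,q7} by δ(·,b) → {q4,q5,q6,q7} and {q1,q2}.
Split {q4,q5,q6,q7} by δ(·,a) → {q4,q6} and {q5,q7}.
Split {q1,q2} by δ(·,a) → {q1} and {q2}.
No further refinement is possible. Final partition (6 blocks): {q0} | {q4,q6} | {q3,q8} | {q1} | {q5,q7} | {q2}.
The equivalence class containing q6 is {q4,q6}, of size 2.

2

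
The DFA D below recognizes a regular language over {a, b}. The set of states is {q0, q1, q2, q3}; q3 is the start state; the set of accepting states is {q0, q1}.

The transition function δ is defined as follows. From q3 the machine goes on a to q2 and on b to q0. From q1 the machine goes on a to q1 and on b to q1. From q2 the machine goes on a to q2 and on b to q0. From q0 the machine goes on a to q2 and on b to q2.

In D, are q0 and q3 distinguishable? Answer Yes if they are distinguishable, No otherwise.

Yes

States {q1} cannot be reached from the start state, so discard them.
P0 = {q0} | {q2,q3}.
No further refinement is possible. Final partition (2 blocks): {q0} | {q2,q3}.
q0 and q3 end up in different blocks, so they are distinguishable. For instance, the string 'ε' is accepted from only q0.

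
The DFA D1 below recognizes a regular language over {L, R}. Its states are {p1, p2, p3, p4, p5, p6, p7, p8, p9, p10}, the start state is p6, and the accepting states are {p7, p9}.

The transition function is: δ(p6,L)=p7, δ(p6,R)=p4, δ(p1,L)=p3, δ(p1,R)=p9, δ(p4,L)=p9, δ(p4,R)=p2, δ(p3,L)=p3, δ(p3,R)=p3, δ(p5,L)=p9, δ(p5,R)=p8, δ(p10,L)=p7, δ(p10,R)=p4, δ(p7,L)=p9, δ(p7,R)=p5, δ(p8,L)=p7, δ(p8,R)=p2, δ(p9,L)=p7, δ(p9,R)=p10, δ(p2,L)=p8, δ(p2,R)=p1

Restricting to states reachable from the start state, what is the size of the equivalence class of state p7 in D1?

2

P0 = {p7,p9} | {p1,p2,p3,p4,p5,p6,p8,p10}.
On input L, block {p1,p2,p3,p4,p5,p6,p8,p10} splits into {p4,p5,p6,p8,p10} and {p1,p2,p3}.
Split {p4,p5,p6,p8,p10} by δ(·,R) → {p5,p6,p10} and {p4,p8}.
On input L, block {p1,p2,p3} splits into {p1,p3} and {p2}.
On input R, block {p1,p3} splits into {p1} and {p3}.
No further refinement is possible. Final partition (6 blocks): {p7,p9} | {p5,p6,p10} | {p1} | {p4,p8} | {p2} | {p3}.
The equivalence class containing p7 is {p7,p9}, of size 2.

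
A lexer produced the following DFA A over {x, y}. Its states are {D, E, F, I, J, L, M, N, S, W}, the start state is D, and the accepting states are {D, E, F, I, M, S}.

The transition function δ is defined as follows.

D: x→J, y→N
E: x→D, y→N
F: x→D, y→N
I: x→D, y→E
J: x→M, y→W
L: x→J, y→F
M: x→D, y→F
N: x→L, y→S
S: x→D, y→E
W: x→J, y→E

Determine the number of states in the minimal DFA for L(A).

6

States {I} cannot be reached from the start state, so discard them.
Start with accepting vs non-accepting: {D,E,F,M,S} | {J,L,N,W}.
Refine {D,E,F,M,S} on symbol x: members go to different blocks, giving {E,F,M,S} and {D}.
On input y, block {E,F,M,S} splits into {M,S} and {E,F}.
Split {J,L,N,W} by δ(·,x) → {L,N,W} and {J}.
Refine {L,N,W} on symbol x: members go to different blocks, giving {L,W} and {N}.
No further refinement is possible. Final partition (6 blocks): {M,S} | {L,W} | {D} | {E,F} | {J} | {N}.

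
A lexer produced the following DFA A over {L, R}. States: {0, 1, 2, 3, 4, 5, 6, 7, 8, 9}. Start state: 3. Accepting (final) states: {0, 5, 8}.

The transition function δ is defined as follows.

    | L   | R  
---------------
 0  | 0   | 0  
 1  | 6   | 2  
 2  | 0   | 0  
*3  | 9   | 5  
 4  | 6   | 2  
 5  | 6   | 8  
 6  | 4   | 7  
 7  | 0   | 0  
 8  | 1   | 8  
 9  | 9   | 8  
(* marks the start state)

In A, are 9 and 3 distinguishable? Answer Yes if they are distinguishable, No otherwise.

All states are reachable from the start state.
Initial partition by acceptance: {0,5,8} | {1,2,3,4,6,7,9}.
Refine {0,5,8} on symbol L: members go to different blocks, giving {5,8} and {0}.
On input L, block {1,2,3,4,6,7,9} splits into {1,3,4,6,9} and {2,7}.
Split {1,3,4,6,9} by δ(·,R) → {1,4,6} and {3,9}.
Stable partition: {5,8} | {1,4,6} | {0} | {2,7} | {3,9} — 5 equivalence classes.
9 and 3 lie in the same block of the stable partition, so they are equivalent — no string distinguishes them.

No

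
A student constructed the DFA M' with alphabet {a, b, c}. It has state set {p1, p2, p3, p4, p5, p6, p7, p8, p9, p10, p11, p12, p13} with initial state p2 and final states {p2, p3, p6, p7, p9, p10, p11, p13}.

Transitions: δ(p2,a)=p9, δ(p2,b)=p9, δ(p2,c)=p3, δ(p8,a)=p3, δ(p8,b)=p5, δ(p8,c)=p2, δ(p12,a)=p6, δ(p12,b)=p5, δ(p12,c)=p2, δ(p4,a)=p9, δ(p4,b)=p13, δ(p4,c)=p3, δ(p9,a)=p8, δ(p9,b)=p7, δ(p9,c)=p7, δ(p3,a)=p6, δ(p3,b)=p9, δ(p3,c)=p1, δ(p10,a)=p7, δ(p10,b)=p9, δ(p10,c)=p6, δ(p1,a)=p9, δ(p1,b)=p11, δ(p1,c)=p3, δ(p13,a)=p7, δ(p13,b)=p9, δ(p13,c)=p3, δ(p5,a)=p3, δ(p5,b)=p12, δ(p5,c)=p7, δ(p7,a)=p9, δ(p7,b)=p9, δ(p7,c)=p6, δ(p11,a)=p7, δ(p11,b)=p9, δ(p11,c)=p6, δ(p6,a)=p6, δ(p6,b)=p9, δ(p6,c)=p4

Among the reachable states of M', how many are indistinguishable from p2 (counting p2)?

Reachable states from the start: {p1,p2,p3,p4,p5,p6,p7,p8,p9,p11,p12,p13}. Unreachable: {p10} — drop them.
Initial partition by acceptance: {p2,p3,p6,p7,p9,p11,p13} | {p1,p4,p5,p8,p12}.
Split {p2,p3,p6,p7,p9,p11,p13} by δ(·,a) → {p2,p3,p6,p7,p11,p13} and {p9}.
Split {p2,p3,p6,p7,p11,p13} by δ(·,a) → {p3,p6,p11,p13} and {p2,p7}.
Split {p3,p6,p11,p13} by δ(·,a) → {p3,p6} and {p11,p13}.
Split {p1,p4,p5,p8,p12} by δ(·,a) → {p5,p8,p12} and {p1,p4}.
The partition is now stable with 6 blocks: {p3,p6} | {p5,p8,p12} | {p9} | {p2,p7} | {p11,p13} | {p1,p4}.
State p2 belongs to the block {p2,p7}, which has 2 states.

2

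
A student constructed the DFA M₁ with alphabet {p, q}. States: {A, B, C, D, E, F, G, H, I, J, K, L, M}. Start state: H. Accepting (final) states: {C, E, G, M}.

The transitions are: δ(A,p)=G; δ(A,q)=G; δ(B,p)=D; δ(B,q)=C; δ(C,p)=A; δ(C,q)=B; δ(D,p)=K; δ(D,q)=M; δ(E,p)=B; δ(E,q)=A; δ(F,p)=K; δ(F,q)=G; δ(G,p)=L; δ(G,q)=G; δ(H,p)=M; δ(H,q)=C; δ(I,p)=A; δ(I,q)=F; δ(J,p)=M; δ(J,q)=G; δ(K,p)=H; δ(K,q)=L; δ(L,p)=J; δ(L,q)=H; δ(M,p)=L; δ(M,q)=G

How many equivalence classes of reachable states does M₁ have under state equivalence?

8

First remove the unreachable states {E,F,I}; 10 states remain.
Initial partition by acceptance: {C,G,M} | {A,B,D,H,J,K,L}.
On input q, block {C,G,M} splits into {G,M} and {C}.
Split {A,B,D,H,J,K,L} by δ(·,p) → {B,D,K,L} and {A,H,J}.
On input p, block {B,D,K,L} splits into {B,D} and {K,L}.
Split {B,D} by δ(·,p) → {B} and {D}.
On input q, block {A,H,J} splits into {A,J} and {H}.
On input p, block {K,L} splits into {K} and {L}.
Stable partition: {G,M} | {B} | {C} | {A,J} | {K} | {D} | {H} | {L} — 8 equivalence classes.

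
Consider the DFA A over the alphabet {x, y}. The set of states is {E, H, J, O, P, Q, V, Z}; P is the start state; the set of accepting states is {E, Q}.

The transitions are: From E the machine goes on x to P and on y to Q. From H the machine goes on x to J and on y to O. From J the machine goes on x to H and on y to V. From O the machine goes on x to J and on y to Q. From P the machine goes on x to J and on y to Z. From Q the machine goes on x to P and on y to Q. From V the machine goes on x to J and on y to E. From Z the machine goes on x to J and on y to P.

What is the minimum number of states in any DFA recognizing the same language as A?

4

All states are reachable from the start state.
Start with accepting vs non-accepting: {E,Q} | {H,J,O,P,V,Z}.
Split {H,J,O,P,V,Z} by δ(·,y) → {H,J,P,Z} and {O,V}.
Split {H,J,P,Z} by δ(·,y) → {H,J} and {P,Z}.
No further refinement is possible. Final partition (4 blocks): {E,Q} | {H,J} | {O,V} | {P,Z}.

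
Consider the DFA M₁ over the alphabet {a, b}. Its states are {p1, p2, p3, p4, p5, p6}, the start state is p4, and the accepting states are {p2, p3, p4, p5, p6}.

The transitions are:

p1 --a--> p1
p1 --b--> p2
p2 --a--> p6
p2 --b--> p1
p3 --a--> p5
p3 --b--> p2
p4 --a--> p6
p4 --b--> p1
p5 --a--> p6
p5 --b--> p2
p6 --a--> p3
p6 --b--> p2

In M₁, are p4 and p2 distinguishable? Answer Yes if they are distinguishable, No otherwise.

All states are reachable from the start state.
Start with accepting vs non-accepting: {p2,p3,p4,p5,p6} | {p1}.
On input b, block {p2,p3,p4,p5,p6} splits into {p3,p5,p6} and {p2,p4}.
Stable partition: {p3,p5,p6} | {p1} | {p2,p4} — 3 equivalence classes.
p4 and p2 lie in the same block of the stable partition, so they are equivalent — no string distinguishes them.

No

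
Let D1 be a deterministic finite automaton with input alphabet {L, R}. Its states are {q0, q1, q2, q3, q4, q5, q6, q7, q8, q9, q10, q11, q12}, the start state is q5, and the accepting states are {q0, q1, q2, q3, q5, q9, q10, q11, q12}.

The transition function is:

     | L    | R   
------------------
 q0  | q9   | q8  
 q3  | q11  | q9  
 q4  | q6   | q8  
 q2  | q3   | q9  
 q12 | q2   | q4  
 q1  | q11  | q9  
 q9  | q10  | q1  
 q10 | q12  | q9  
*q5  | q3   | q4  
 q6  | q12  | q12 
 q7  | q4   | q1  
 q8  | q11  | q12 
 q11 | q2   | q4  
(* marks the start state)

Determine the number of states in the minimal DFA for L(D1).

7

States {q0,q7} cannot be reached from the start state, so discard them.
Start with accepting vs non-accepting: {q1,q2,q3,q5,q9,q10,q11,q12} | {q4,q6,q8}.
Split {q1,q2,q3,q5,q9,q10,q11,q12} by δ(·,R) → {q1,q2,q3,q9,q10} and {q5,q11,q12}.
On input L, block {q1,q2,q3,q9,q10} splits into {q1,q3,q10} and {q2,q9}.
Split {q4,q6,q8} by δ(·,L) → {q6,q8} and {q4}.
Split {q5,q11,q12} by δ(·,L) → {q11,q12} and {q5}.
On input R, block {q2,q9} splits into {q2} and {q9}.
Stable partition: {q1,q3,q10} | {q6,q8} | {q11,q12} | {q2} | {q4} | {q5} | {q9} — 7 equivalence classes.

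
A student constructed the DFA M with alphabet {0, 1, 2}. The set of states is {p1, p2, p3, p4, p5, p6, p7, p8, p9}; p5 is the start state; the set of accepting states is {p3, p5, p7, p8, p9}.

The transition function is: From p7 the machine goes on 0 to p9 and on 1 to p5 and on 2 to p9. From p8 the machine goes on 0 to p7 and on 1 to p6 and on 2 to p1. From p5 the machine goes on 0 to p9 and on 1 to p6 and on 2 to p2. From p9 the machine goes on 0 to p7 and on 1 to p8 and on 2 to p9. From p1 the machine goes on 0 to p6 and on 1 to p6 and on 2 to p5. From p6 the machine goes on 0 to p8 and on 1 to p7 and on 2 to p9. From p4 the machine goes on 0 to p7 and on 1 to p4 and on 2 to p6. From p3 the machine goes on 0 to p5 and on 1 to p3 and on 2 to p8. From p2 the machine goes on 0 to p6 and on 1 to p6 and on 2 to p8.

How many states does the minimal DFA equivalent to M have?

States {p3,p4} cannot be reached from the start state, so discard them.
P0 = {p5,p7,p8,p9} | {p1,p2,p6}.
Refine {p5,p7,p8,p9} on symbol 1: members go to different blocks, giving {p5,p8} and {p7,p9}.
Split {p1,p2,p6} by δ(·,0) → {p1,p2} and {p6}.
Stable partition: {p5,p8} | {p1,p2} | {p7,p9} | {p6} — 4 equivalence classes.

4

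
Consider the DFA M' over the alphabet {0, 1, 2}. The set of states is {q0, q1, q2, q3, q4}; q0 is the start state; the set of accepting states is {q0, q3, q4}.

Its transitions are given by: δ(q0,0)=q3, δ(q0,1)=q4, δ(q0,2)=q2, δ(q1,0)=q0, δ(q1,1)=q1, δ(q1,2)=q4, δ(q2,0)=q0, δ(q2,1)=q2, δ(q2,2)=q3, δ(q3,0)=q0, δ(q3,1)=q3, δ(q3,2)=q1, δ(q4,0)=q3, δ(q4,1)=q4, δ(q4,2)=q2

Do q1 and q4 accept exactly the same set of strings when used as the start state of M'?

No

Every state is reachable, so we keep all 5.
P0 = {q0,q3,q4} | {q1,q2}.
No further refinement is possible. Final partition (2 blocks): {q0,q3,q4} | {q1,q2}.
q1 and q4 end up in different blocks, so they are distinguishable. For instance, the string 'ε' is accepted from only q4.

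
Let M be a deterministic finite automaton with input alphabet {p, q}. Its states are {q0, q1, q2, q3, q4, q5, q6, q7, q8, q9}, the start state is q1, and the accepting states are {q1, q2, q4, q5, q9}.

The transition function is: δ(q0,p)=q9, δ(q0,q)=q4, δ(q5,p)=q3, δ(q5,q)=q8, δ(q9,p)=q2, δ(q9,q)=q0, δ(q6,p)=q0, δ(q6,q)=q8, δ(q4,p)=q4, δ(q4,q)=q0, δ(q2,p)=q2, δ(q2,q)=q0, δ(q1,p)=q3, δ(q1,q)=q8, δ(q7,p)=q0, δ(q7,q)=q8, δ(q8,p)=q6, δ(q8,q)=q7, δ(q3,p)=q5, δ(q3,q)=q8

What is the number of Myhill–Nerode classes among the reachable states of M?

6

P0 = {q1,q2,q4,q5,q9} | {q0,q3,q6,q7,q8}.
On input p, block {q1,q2,q4,q5,q9} splits into {q2,q4,q9} and {q1,q5}.
Refine {q0,q3,q6,q7,q8} on symbol p: members go to different blocks, giving {q6,q7,q8} and {q0} and {q3}.
On input p, block {q6,q7,q8} splits into {q6,q7} and {q8}.
No further refinement is possible. Final partition (6 blocks): {q2,q4,q9} | {q6,q7} | {q1,q5} | {q0} | {q3} | {q8}.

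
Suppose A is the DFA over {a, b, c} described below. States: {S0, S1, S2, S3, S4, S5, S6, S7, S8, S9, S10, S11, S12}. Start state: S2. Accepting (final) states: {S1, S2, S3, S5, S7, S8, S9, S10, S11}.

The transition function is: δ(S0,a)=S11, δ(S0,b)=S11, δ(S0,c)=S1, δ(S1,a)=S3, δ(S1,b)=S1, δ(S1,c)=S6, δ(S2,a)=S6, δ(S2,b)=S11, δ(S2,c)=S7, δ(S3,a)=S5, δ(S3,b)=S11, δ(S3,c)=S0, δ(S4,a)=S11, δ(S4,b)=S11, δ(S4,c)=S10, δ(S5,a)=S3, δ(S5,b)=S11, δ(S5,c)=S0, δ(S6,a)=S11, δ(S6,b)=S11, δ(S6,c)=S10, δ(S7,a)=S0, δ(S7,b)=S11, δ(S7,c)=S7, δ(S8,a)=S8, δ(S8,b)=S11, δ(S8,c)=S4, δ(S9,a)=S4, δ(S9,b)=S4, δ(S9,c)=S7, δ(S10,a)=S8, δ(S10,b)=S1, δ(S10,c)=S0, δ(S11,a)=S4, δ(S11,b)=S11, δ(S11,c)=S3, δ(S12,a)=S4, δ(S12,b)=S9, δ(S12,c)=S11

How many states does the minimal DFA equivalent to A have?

5

First remove the unreachable states {S9,S12}; 11 states remain.
Start with accepting vs non-accepting: {S1,S2,S3,S5,S7,S8,S10,S11} | {S0,S4,S6}.
Split {S1,S2,S3,S5,S7,S8,S10,S11} by δ(·,a) → {S1,S3,S5,S8,S10} and {S2,S7,S11}.
On input b, block {S1,S3,S5,S8,S10} splits into {S3,S5,S8} and {S1,S10}.
On input c, block {S2,S7,S11} splits into {S2,S7} and {S11}.
No further refinement is possible. Final partition (5 blocks): {S3,S5,S8} | {S0,S4,S6} | {S2,S7} | {S1,S10} | {S11}.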